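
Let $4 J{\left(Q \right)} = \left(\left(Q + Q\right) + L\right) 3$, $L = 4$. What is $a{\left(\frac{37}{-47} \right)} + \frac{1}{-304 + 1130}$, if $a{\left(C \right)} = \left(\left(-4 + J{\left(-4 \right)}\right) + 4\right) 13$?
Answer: $- \frac{32213}{826} \approx -38.999$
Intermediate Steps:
$J{\left(Q \right)} = 3 + \frac{3 Q}{2}$ ($J{\left(Q \right)} = \frac{\left(\left(Q + Q\right) + 4\right) 3}{4} = \frac{\left(2 Q + 4\right) 3}{4} = \frac{\left(4 + 2 Q\right) 3}{4} = \frac{12 + 6 Q}{4} = 3 + \frac{3 Q}{2}$)
$a{\left(C \right)} = -39$ ($a{\left(C \right)} = \left(\left(-4 + \left(3 + \frac{3}{2} \left(-4\right)\right)\right) + 4\right) 13 = \left(\left(-4 + \left(3 - 6\right)\right) + 4\right) 13 = \left(\left(-4 - 3\right) + 4\right) 13 = \left(-7 + 4\right) 13 = \left(-3\right) 13 = -39$)
$a{\left(\frac{37}{-47} \right)} + \frac{1}{-304 + 1130} = -39 + \frac{1}{-304 + 1130} = -39 + \frac{1}{826} = - \frac{32213}{826}$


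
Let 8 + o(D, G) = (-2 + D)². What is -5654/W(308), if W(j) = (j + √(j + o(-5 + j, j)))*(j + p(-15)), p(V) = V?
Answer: -1741432/1161159 + 5654*√90901/1161159 ≈ -0.031660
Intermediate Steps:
o(D, G) = -8 + (-2 + D)²
W(j) = (-15 + j)*(j + √(-8 + j + (-7 + j)²)) (W(j) = (j + √(j + (-8 + (-2 + (-5 + j))²)))*(j - 15) = (j + √(j + (-8 + (-7 + j)²)))*(-15 + j) = (j + √(-8 + j + (-7 + j)²))*(-15 + j) = (-15 + j)*(j + √(-8 + j + (-7 + j)²)))
-5654/W(308) = -5654/(308² - 15*308 - 15*√(-8 + 308 + (-7 + 308)²) + 308*√(-8 + 308 + (-7 + 308)²)) = -5654/(94864 - 4620 - 15*√(-8 + 308 + 301²) + 308*√(-8 + 308 + 301²)) = -5654/(94864 - 4620 - 15*√(-8 + 308 + 90601) + 308*√(-8 + 308 + 90601)) = -5654/(94864 - 4620 - 15*√90901 + 308*√90901) = -5654/(90244 + 293*√90901)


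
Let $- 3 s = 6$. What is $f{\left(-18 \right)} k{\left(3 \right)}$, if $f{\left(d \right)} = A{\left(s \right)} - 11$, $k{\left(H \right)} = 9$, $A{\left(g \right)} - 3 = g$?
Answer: $-90$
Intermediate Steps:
$s = -2$ ($s = \left(- \frac{1}{3}\right) 6 = -2$)
$A{\left(g \right)} = 3 + g$
$f{\left(d \right)} = -10$ ($f{\left(d \right)} = \left(3 - 2\right) - 11 = 1 - 11 = -10$)
$f{\left(-18 \right)} k{\left(3 \right)} = \left(-10\right) 9 = -90$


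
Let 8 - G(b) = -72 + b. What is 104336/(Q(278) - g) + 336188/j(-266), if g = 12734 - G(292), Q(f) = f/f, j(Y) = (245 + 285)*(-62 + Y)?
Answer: -224897239/22503588 ≈ -9.9938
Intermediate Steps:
G(b) = 80 - b (G(b) = 8 - (-72 + b) = 8 + (72 - b) = 80 - b)
j(Y) = -32860 + 530*Y (j(Y) = 530*(-62 + Y) = -32860 + 530*Y)
Q(f) = 1
g = 12946 (g = 12734 - (80 - 1*292) = 12734 - (80 - 292) = 12734 - 1*(-212) = 12734 + 212 = 12946)
104336/(Q(278) - g) + 336188/j(-266) = 104336/(1 - 1*12946) + 336188/(-32860 + 530*(-266)) = 104336/(1 - 12946) + 336188/(-32860 - 140980) = 104336/(-12945) + 336188/(-173840) = 104336*(-1/12945) + 336188*(-1/173840) = -104336/12945 - 84047/43460 = -224897239/22503588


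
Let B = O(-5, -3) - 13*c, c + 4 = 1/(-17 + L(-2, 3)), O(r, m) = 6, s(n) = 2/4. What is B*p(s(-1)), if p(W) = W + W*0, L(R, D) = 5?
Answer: 709/24 ≈ 29.542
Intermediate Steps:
s(n) = ½ (s(n) = 2*(¼) = ½)
p(W) = W (p(W) = W + 0 = W)
c = -49/12 (c = -4 + 1/(-17 + 5) = -4 + 1/(-12) = -4 - 1/12 = -49/12 ≈ -4.0833)
B = 709/12 (B = 6 - 13*(-49/12) = 6 + 637/12 = 709/12 ≈ 59.083)
B*p(s(-1)) = (709/12)*(½) = 709/24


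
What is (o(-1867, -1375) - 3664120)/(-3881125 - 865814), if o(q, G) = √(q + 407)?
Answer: 3664120/4746939 - 2*I*√365/4746939 ≈ 0.77189 - 8.0494e-6*I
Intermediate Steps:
o(q, G) = √(407 + q)
(o(-1867, -1375) - 3664120)/(-3881125 - 865814) = (√(407 - 1867) - 3664120)/(-3881125 - 865814) = (√(-1460) - 3664120)/(-4746939) = (2*I*√365 - 3664120)*(-1/4746939) = (-3664120 + 2*I*√365)*(-1/4746939) = 3664120/4746939 - 2*I*√365/4746939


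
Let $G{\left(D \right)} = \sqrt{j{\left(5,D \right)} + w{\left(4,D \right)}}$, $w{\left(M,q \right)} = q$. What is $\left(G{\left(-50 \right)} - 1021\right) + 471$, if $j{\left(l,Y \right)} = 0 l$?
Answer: $-550 + 5 i \sqrt{2} \approx -550.0 + 7.0711 i$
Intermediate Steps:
$j{\left(l,Y \right)} = 0$
$G{\left(D \right)} = \sqrt{D}$ ($G{\left(D \right)} = \sqrt{0 + D} = \sqrt{D}$)
$\left(G{\left(-50 \right)} - 1021\right) + 471 = \left(\sqrt{-50} - 1021\right) + 471 = \left(5 i \sqrt{2} - 1021\right) + 471 = \left(-1021 + 5 i \sqrt{2}\right) + 471 = -550 + 5 i \sqrt{2}$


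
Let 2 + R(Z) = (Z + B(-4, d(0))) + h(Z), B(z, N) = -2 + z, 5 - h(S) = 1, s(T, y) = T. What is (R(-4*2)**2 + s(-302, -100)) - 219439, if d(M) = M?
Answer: -219597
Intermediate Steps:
h(S) = 4 (h(S) = 5 - 1*1 = 5 - 1 = 4)
R(Z) = -4 + Z (R(Z) = -2 + ((Z + (-2 - 4)) + 4) = -2 + ((Z - 6) + 4) = -2 + ((-6 + Z) + 4) = -2 + (-2 + Z) = -4 + Z)
(R(-4*2)**2 + s(-302, -100)) - 219439 = ((-4 - 4*2)**2 - 302) - 219439 = ((-4 - 8)**2 - 302) - 219439 = ((-12)**2 - 302) - 219439 = (144 - 302) - 219439 = -158 - 219439 = -219597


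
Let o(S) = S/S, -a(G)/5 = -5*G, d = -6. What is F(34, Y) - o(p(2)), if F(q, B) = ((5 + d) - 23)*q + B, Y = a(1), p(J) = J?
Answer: -792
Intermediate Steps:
a(G) = 25*G (a(G) = -(-25)*G = 25*G)
Y = 25 (Y = 25*1 = 25)
F(q, B) = B - 24*q (F(q, B) = ((5 - 6) - 23)*q + B = (-1 - 23)*q + B = -24*q + B = B - 24*q)
o(S) = 1
F(34, Y) - o(p(2)) = (25 - 24*34) - 1*1 = (25 - 816) - 1 = -791 - 1 = -792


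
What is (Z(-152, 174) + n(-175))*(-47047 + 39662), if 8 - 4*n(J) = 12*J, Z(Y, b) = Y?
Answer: -2769375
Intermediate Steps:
n(J) = 2 - 3*J
(Z(-152, 174) + n(-175))*(-47047 + 39662) = (-152 + (2 - 3*(-175)))*(-47047 + 39662) = (-152 + (2 + 525))*(-7385) = (-152 + 527)*(-7385) = 375*(-7385) = -2769375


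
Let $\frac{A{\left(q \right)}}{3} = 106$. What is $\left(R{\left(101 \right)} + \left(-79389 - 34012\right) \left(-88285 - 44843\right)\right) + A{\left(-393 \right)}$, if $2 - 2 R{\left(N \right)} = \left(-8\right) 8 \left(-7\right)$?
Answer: $15096848423$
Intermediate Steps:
$R{\left(N \right)} = -223$ ($R{\left(N \right)} = 1 - \frac{\left(-8\right) 8 \left(-7\right)}{2} = 1 - \frac{\left(-64\right) \left(-7\right)}{2} = 1 - 224 = -223$)
$A{\left(q \right)} = 318$ ($A{\left(q \right)} = 3 \cdot 106 = 318$)
$\left(R{\left(101 \right)} + \left(-79389 - 34012\right) \left(-88285 - 44843\right)\right) + A{\left(-393 \right)} = \left(-223 + \left(-79389 - 34012\right) \left(-88285 - 44843\right)\right) + 318 = \left(-223 - -15096848328\right) + 318 = \left(-223 + 15096848328\right) + 318 = 15096848105 + 318 = 15096848423$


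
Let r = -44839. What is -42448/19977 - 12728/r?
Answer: -1649058616/895748703 ≈ -1.8410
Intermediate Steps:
-42448/19977 - 12728/r = -42448/19977 - 12728/(-44839) = -42448*1/19977 - 12728*(-1/44839) = -42448/19977 + 12728/44839 = -1649058616/895748703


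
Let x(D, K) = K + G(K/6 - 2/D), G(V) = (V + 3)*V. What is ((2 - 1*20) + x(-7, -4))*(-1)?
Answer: 10142/441 ≈ 22.998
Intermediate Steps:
G(V) = V*(3 + V) (G(V) = (3 + V)*V = V*(3 + V))
x(D, K) = K + (-2/D + K/6)*(3 - 2/D + K/6) (x(D, K) = K + (K/6 - 2/D)*(3 + (K/6 - 2/D)) = K + (-2/D + K/6)*(3 + (-2/D + K/6)) = K + (-2/D + K/6)*(3 - 2/D + K/6))
((2 - 1*20) + x(-7, -4))*(-1) = ((2 - 1*20) + (-4*(-7)**2 + (-12 - 7*(-4))*(-12 + 18*(-7) - 7*(-4))/36)/(-7)**2)*(-1) = ((2 - 20) + (-4*49 + (-12 + 28)*(-12 - 126 + 28)/36)/49)*(-1) = (-18 + (-196 + (1/36)*16*(-110))/49)*(-1) = (-18 + (-196 - 440/9)/49)*(-1) = (-18 + (1/49)*(-2204/9))*(-1) = (-18 - 2204/441)*(-1) = -10142/441*(-1) = 10142/441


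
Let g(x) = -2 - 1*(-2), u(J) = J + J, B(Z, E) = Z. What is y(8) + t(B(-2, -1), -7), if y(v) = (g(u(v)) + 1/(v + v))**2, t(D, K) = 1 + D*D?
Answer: 1281/256 ≈ 5.0039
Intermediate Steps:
u(J) = 2*J
g(x) = 0 (g(x) = -2 + 2 = 0)
t(D, K) = 1 + D**2
y(v) = 1/(4*v**2) (y(v) = (0 + 1/(v + v))**2 = (0 + 1/(2*v))**2 = (1/(2*v))**2 = 1/(4*v**2))
y(8) + t(B(-2, -1), -7) = (1/4)/8**2 + (1 + (-2)**2) = (1/4)*(1/64) + (1 + 4) = 1/256 + 5 = 1281/256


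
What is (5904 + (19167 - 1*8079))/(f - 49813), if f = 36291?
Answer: -8496/6761 ≈ -1.2566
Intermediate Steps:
(5904 + (19167 - 1*8079))/(f - 49813) = (5904 + (19167 - 1*8079))/(36291 - 49813) = (5904 + (19167 - 8079))/(-13522) = (5904 + 11088)*(-1/13522) = 16992*(-1/13522) = -8496/6761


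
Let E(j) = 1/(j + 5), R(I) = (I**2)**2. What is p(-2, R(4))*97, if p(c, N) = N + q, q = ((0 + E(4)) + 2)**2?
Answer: 2046409/81 ≈ 25264.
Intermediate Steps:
R(I) = I**4
E(j) = 1/(5 + j)
q = 361/81 (q = ((0 + 1/(5 + 4)) + 2)**2 = ((0 + 1/9) + 2)**2 = (1/9 + 2)**2 = (19/9)**2 = 361/81 ≈ 4.4568)
p(c, N) = 361/81 + N (p(c, N) = N + 361/81 = 361/81 + N)
p(-2, R(4))*97 = (361/81 + 4**4)*97 = (361/81 + 256)*97 = (21097/81)*97 = 2046409/81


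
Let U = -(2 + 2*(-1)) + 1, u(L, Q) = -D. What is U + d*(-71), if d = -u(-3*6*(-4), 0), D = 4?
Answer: -283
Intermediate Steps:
u(L, Q) = -4 (u(L, Q) = -1*4 = -4)
U = 1 (U = -(2 - 2) + 1 = -1*0 + 1 = 0 + 1 = 1)
d = 4 (d = -1*(-4) = 4)
U + d*(-71) = 1 + 4*(-71) = 1 - 284 = -283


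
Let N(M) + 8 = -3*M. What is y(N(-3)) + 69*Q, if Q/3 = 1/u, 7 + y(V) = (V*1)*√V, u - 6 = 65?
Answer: -219/71 ≈ -3.0845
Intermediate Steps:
u = 71 (u = 6 + 65 = 71)
N(M) = -8 - 3*M
y(V) = -7 + V^(3/2) (y(V) = -7 + (V*1)*√V = -7 + V*√V = -7 + V^(3/2))
Q = 3/71 ≈ 0.042253
y(N(-3)) + 69*Q = (-7 + (-8 - 3*(-3))^(3/2)) + 69*(3/71) = (-7 + (-8 + 9)^(3/2)) + 207/71 = (-7 + 1^(3/2)) + 207/71 = (-7 + 1) + 207/71 = -6 + 207/71 = -219/71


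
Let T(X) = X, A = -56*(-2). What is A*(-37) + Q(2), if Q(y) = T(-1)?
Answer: -4145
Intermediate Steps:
A = 112
Q(y) = -1
A*(-37) + Q(2) = 112*(-37) - 1 = -4144 - 1 = -4145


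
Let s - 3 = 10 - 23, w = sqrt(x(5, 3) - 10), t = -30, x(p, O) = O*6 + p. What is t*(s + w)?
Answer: 300 - 30*sqrt(13) ≈ 191.83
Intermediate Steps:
x(p, O) = p + 6*O (x(p, O) = 6*O + p = p + 6*O)
w = sqrt(13) (w = sqrt((5 + 6*3) - 10) = sqrt((5 + 18) - 10) = sqrt(23 - 10) = sqrt(13) ≈ 3.6056)
s = -10 (s = 3 + (10 - 23) = 3 - 13 = -10)
t*(s + w) = -30*(-10 + sqrt(13)) = 300 - 30*sqrt(13)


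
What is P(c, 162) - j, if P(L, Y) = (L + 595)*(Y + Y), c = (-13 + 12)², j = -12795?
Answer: 205899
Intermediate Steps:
c = 1 (c = (-1)² = 1)
P(L, Y) = 2*Y*(595 + L) (P(L, Y) = (595 + L)*(2*Y) = 2*Y*(595 + L))
P(c, 162) - j = 2*162*(595 + 1) - 1*(-12795) = 2*162*596 + 12795 = 193104 + 12795 = 205899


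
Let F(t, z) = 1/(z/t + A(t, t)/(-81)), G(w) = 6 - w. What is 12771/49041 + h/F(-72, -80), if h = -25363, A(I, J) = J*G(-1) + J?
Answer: -10227008267/49041 ≈ -2.0854e+5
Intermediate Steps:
A(I, J) = 8*J (A(I, J) = J*(6 - 1*(-1)) + J = J*(6 + 1) + J = J*7 + J = 7*J + J = 8*J)
F(t, z) = 1/(-8*t/81 + z/t) (F(t, z) = 1/(z/t + (8*t)/(-81)) = 1/(z/t + (8*t)*(-1/81)) = 1/(z/t - 8*t/81) = 1/(-8*t/81 + z/t))
12771/49041 + h/F(-72, -80) = 12771/49041 - 25363/(81*(-72)/(-8*(-72)² + 81*(-80))) = 12771*(1/49041) - 25363/(81*(-72)/(-8*5184 - 6480)) = 1419/5449 - 25363/(81*(-72)/(-41472 - 6480)) = 1419/5449 - 25363/(81*(-72)/(-47952)) = 1419/5449 - 25363/(81*(-72)*(-1/47952)) = 1419/5449 - 25363/9/74 = 1419/5449 - 25363*74/9 = 1419/5449 - 1876862/9 = -10227008267/49041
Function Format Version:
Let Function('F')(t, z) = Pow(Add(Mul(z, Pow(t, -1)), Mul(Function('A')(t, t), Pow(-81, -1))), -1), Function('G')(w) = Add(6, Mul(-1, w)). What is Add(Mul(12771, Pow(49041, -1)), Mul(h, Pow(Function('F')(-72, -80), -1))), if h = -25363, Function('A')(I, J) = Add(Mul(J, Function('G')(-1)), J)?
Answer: Rational(-10227008267, 49041) ≈ -2.0854e+5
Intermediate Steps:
Function('A')(I, J) = Mul(8, J) (Function('A')(I, J) = Add(Mul(J, Add(6, Mul(-1, -1))), J) = Add(Mul(J, Add(6, 1)), J) = Add(Mul(J, 7), J) = Add(Mul(7, J), J) = Mul(8, J))
Function('F')(t, z) = Pow(Add(Mul(Rational(-8, 81), t), Mul(z, Pow(t, -1))), -1) (Function('F')(t, z) = Pow(Add(Mul(z, Pow(t, -1)), Mul(Mul(8, t), Pow(-81, -1))), -1) = Pow(Add(Mul(z, Pow(t, -1)), Mul(Mul(8, t), Rational(-1, 81))), -1) = Pow(Add(Mul(z, Pow(t, -1)), Mul(Rational(-8, 81), t)), -1) = Pow(Add(Mul(Rational(-8, 81), t), Mul(z, Pow(t, -1))), -1))
Add(Mul(12771, Pow(49041, -1)), Mul(h, Pow(Function('F')(-72, -80), -1))) = Add(Mul(12771, Pow(49041, -1)), Mul(-25363, Pow(Mul(81, -72, Pow(Add(Mul(-8, Pow(-72, 2)), Mul(81, -80)), -1)), -1))) = Add(Mul(12771, Rational(1, 49041)), Mul(-25363, Pow(Mul(81, -72, Pow(Add(Mul(-8, 5184), -6480), -1)), -1))) = Add(Rational(1419, 5449), Mul(-25363, Pow(Mul(81, -72, Pow(Add(-41472, -6480), -1)), -1))) = Add(Rational(1419, 5449), Mul(-25363, Pow(Mul(81, -72, Pow(-47952, -1)), -1))) = Add(Rational(1419, 5449), Mul(-25363, Pow(Mul(81, -72, Rational(-1, 47952)), -1))) = Add(Rational(1419, 5449), Mul(-25363, Pow(Rational(9, 74), -1))) = Add(Rational(1419, 5449), Mul(-25363, Rational(74, 9))) = Add(Rational(1419, 5449), Rational(-1876862, 9)) = Rational(-10227008267, 49041)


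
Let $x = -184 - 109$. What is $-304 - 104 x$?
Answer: $30168$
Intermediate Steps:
$x = -293$
$-304 - 104 x = -304 - -30472 = -304 + 30472 = 30168$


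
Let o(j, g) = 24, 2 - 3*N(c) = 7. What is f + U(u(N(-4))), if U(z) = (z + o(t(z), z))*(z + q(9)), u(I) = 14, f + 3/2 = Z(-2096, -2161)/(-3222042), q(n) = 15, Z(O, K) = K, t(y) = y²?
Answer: 1772929691/1611021 ≈ 1100.5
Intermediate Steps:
N(c) = -5/3 (N(c) = ⅔ - ⅓*7 = ⅔ - 7/3 = -5/3)
f = -2415451/1611021 (f = -3/2 - 2161/(-3222042) = -3/2 - 2161*(-1/3222042) = -3/2 + 2161/3222042 = -2415451/1611021 ≈ -1.4993)
U(z) = (15 + z)*(24 + z) (U(z) = (z + 24)*(z + 15) = (24 + z)*(15 + z) = (15 + z)*(24 + z))
f + U(u(N(-4))) = -2415451/1611021 + (360 + 14² + 39*14) = -2415451/1611021 + (360 + 196 + 546) = -2415451/1611021 + 1102 = 1772929691/1611021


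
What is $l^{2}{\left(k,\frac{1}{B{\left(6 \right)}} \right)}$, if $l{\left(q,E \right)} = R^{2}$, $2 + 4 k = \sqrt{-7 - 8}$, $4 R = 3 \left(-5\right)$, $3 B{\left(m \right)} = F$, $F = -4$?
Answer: $\frac{50625}{256} \approx 197.75$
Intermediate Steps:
$B{\left(m \right)} = - \frac{4}{3}$ ($B{\left(m \right)} = \frac{1}{3} \left(-4\right) = - \frac{4}{3}$)
$R = - \frac{15}{4}$ ($R = \frac{3 \left(-5\right)}{4} = \frac{1}{4} \left(-15\right) = - \frac{15}{4} \approx -3.75$)
$k = - \frac{1}{2} + \frac{i \sqrt{15}}{4}$ ($k = - \frac{1}{2} + \frac{\sqrt{-7 - 8}}{4} = - \frac{1}{2} + \frac{\sqrt{-15}}{4} = - \frac{1}{2} + \frac{i \sqrt{15}}{4} \approx -0.5 + 0.96825 i$)
$l{\left(q,E \right)} = \frac{225}{16}$ ($l{\left(q,E \right)} = \left(- \frac{15}{4}\right)^{2} = \frac{225}{16}$)
$l^{2}{\left(k,\frac{1}{B{\left(6 \right)}} \right)} = \left(\frac{225}{16}\right)^{2} = \frac{50625}{256}$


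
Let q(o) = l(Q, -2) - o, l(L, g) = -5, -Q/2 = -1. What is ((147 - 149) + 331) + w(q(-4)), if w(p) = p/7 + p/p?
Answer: 2309/7 ≈ 329.86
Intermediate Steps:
Q = 2 (Q = -2*(-1) = 2)
q(o) = -5 - o
w(p) = 1 + p/7 (w(p) = p*(⅐) + 1 = p/7 + 1 = 1 + p/7)
((147 - 149) + 331) + w(q(-4)) = ((147 - 149) + 331) + (1 + (-5 - 1*(-4))/7) = (-2 + 331) + (1 + (-5 + 4)/7) = 329 + (1 + (⅐)*(-1)) = 329 + (1 - ⅐) = 329 + 6/7 = 2309/7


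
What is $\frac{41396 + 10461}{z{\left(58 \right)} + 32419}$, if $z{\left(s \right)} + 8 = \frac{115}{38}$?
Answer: $\frac{1970566}{1231733} \approx 1.5998$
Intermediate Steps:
$z{\left(s \right)} = - \frac{189}{38}$ ($z{\left(s \right)} = -8 + \frac{115}{38} = - \frac{189}{38}$)
$\frac{41396 + 10461}{z{\left(58 \right)} + 32419} = \frac{41396 + 10461}{- \frac{189}{38} + 32419} = \frac{51857}{\frac{1231733}{38}} = 51857 \cdot \frac{38}{1231733} = \frac{1970566}{1231733}$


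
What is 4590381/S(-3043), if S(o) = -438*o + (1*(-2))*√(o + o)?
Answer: 1005293439/291890650 + 4590381*I*√6086/888223247950 ≈ 3.4441 + 0.00040317*I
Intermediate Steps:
S(o) = -438*o - 2*√2*√o
4590381/S(-3043) = 4590381/(-438*(-3043) - 2*√2*√(-3043)) = 4590381/(1332834 - 2*√2*I*√3043) = 4590381/(1332834 - 2*I*√6086)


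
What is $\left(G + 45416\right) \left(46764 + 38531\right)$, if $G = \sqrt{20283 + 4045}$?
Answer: $3873757720 + 170590 \sqrt{6082} \approx 3.8871 \cdot 10^{9}$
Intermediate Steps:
$G = 2 \sqrt{6082}$ ($G = \sqrt{24328} = 2 \sqrt{6082} \approx 155.97$)
$\left(G + 45416\right) \left(46764 + 38531\right) = \left(2 \sqrt{6082} + 45416\right) \left(46764 + 38531\right) = \left(45416 + 2 \sqrt{6082}\right) 85295 = 3873757720 + 170590 \sqrt{6082}$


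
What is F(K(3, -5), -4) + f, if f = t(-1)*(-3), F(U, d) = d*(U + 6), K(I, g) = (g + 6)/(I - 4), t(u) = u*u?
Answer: -23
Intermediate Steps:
t(u) = u²
K(I, g) = (6 + g)/(-4 + I)
F(U, d) = d*(6 + U)
f = -3 (f = (-1)²*(-3) = 1*(-3) = -3)
F(K(3, -5), -4) + f = -4*(6 + (6 - 5)/(-4 + 3)) - 3 = -4*(6 + 1/(-1)) - 3 = -4*(6 - 1*1) - 3 = -4*(6 - 1) - 3 = -4*5 - 3 = -20 - 3 = -23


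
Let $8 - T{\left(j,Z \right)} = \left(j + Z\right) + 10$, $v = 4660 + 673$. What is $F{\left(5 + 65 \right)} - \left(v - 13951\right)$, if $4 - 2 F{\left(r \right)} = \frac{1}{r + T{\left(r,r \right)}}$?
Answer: $\frac{1241281}{144} \approx 8620.0$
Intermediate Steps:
$v = 5333$
$T{\left(j,Z \right)} = -2 - Z - j$ ($T{\left(j,Z \right)} = 8 - \left(\left(j + Z\right) + 10\right) = 8 - \left(\left(Z + j\right) + 10\right) = 8 - \left(10 + Z + j\right) = -2 - Z - j$)
$F{\left(r \right)} = 2 - \frac{1}{2 \left(-2 - r\right)}$ ($F{\left(r \right)} = 2 - \frac{1}{2 \left(r - \left(2 + 2 r\right)\right)} = 2 - \frac{1}{2 \left(-2 - r\right)}$)
$F{\left(5 + 65 \right)} - \left(v - 13951\right) = \frac{9 + 4 \left(5 + 65\right)}{2 \left(2 + \left(5 + 65\right)\right)} - \left(5333 - 13951\right) = \frac{9 + 4 \cdot 70}{2 \left(2 + 70\right)} - \left(5333 - 13951\right) = \frac{9 + 280}{2 \cdot 72} - -8618 = \frac{1}{2} \cdot \frac{1}{72} \cdot 289 + 8618 = \frac{289}{144} + 8618 = \frac{1241281}{144}$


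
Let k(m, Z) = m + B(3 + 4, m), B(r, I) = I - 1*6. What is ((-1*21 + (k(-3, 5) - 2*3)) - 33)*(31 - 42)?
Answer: 792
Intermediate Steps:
B(r, I) = -6 + I (B(r, I) = I - 6 = -6 + I)
k(m, Z) = -6 + 2*m (k(m, Z) = m + (-6 + m) = -6 + 2*m)
((-1*21 + (k(-3, 5) - 2*3)) - 33)*(31 - 42) = ((-1*21 + ((-6 + 2*(-3)) - 2*3)) - 33)*(31 - 42) = ((-21 + ((-6 - 6) - 6)) - 33)*(-11) = ((-21 + (-12 - 6)) - 33)*(-11) = ((-21 - 18) - 33)*(-11) = (-39 - 33)*(-11) = -72*(-11) = 792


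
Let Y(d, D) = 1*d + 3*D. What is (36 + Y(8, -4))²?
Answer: 1024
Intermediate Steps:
Y(d, D) = d + 3*D
(36 + Y(8, -4))² = (36 + (8 + 3*(-4)))² = (36 + (8 - 12))² = (36 - 4)² = 32² = 1024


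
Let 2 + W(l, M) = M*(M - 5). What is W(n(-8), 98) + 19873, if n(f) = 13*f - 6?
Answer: 28985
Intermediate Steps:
n(f) = -6 + 13*f
W(l, M) = -2 + M*(-5 + M) (W(l, M) = -2 + M*(M - 5) = -2 + M*(-5 + M))
W(n(-8), 98) + 19873 = (-2 + 98² - 5*98) + 19873 = (-2 + 9604 - 490) + 19873 = 9112 + 19873 = 28985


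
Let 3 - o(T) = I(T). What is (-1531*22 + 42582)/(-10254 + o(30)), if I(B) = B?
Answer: -8900/10281 ≈ -0.86567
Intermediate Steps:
o(T) = 3 - T
(-1531*22 + 42582)/(-10254 + o(30)) = (-1531*22 + 42582)/(-10254 + (3 - 1*30)) = (-33682 + 42582)/(-10254 + (3 - 30)) = 8900/(-10254 - 27) = 8900/(-10281) = 8900*(-1/10281) = -8900/10281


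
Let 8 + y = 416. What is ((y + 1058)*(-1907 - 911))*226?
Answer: -933648488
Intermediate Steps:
y = 408 (y = -8 + 416 = 408)
((y + 1058)*(-1907 - 911))*226 = ((408 + 1058)*(-1907 - 911))*226 = (1466*(-2818))*226 = -4131188*226 = -933648488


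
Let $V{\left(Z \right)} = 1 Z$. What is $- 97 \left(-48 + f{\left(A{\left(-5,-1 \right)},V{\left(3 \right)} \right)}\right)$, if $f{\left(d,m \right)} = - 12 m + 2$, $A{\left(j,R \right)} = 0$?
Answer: $7954$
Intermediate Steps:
$V{\left(Z \right)} = Z$
$f{\left(d,m \right)} = 2 - 12 m$
$- 97 \left(-48 + f{\left(A{\left(-5,-1 \right)},V{\left(3 \right)} \right)}\right) = - 97 \left(-48 + \left(2 - 36\right)\right) = - 97 \left(-48 - 34\right) = \left(-97\right) \left(-82\right) = 7954$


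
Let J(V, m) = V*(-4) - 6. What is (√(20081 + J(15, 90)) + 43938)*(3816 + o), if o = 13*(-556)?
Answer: -149916456 - 3412*√20015 ≈ -1.5040e+8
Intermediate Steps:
J(V, m) = -6 - 4*V (J(V, m) = -4*V - 6 = -6 - 4*V)
o = -7228
(√(20081 + J(15, 90)) + 43938)*(3816 + o) = (√(20081 + (-6 - 4*15)) + 43938)*(3816 - 7228) = (√(20081 + (-6 - 60)) + 43938)*(-3412) = (√(20081 - 66) + 43938)*(-3412) = (√20015 + 43938)*(-3412) = (43938 + √20015)*(-3412) = -149916456 - 3412*√20015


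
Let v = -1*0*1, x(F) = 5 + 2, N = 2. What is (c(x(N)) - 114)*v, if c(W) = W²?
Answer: 0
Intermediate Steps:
x(F) = 7
v = 0 (v = 0*1 = 0)
(c(x(N)) - 114)*v = (7² - 114)*0 = (49 - 114)*0 = -65*0 = 0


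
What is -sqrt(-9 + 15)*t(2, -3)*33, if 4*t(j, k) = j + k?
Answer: 33*sqrt(6)/4 ≈ 20.208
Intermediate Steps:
t(j, k) = j/4 + k/4 (t(j, k) = (j + k)/4 = j/4 + k/4)
-sqrt(-9 + 15)*t(2, -3)*33 = -sqrt(-9 + 15)*((1/4)*2 + (1/4)*(-3))*33 = -sqrt(6)*(1/2 - 3/4)*33 = -sqrt(6)*(-1/4)*33 = -(-sqrt(6)/4)*33 = -(-33)*sqrt(6)/4 = 33*sqrt(6)/4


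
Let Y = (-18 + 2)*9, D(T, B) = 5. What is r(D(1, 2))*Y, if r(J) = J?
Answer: -720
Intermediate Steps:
Y = -144 (Y = -16*9 = -144)
r(D(1, 2))*Y = 5*(-144) = -720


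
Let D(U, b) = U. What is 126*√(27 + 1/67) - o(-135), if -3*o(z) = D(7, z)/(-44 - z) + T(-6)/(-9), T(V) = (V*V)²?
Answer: -1871/39 + 126*√121270/67 ≈ 606.92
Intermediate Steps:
T(V) = V⁴ (T(V) = (V²)² = V⁴)
o(z) = 48 - 7/(3*(-44 - z)) (o(z) = -(7/(-44 - z) + (-6)⁴/(-9))/3 = -(7/(-44 - z) + 1296*(-⅑))/3 = -(7/(-44 - z) - 144)/3 = -(-144 + 7/(-44 - z))/3 = 48 - 7/(3*(-44 - z)))
126*√(27 + 1/67) - o(-135) = 126*√(27 + 1/67) - (6343 + 144*(-135))/(3*(44 - 135)) = 126*√(27 + 1/67) - (6343 - 19440)/(3*(-91)) = 126*√(1810/67) - (-1)*(-13097)/(3*91) = 126*(√121270/67) - 1*1871/39 = 126*√121270/67 - 1871/39 = -1871/39 + 126*√121270/67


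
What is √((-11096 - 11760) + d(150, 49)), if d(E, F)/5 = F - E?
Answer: I*√23361 ≈ 152.84*I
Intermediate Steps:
d(E, F) = -5*E + 5*F (d(E, F) = 5*(F - E) = -5*E + 5*F)
√((-11096 - 11760) + d(150, 49)) = √((-11096 - 11760) + (-5*150 + 5*49)) = √(-22856 + (-750 + 245)) = √(-22856 - 505) = √(-23361) = I*√23361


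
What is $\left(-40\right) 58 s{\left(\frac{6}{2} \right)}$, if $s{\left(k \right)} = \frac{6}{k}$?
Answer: $-4640$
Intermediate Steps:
$\left(-40\right) 58 s{\left(\frac{6}{2} \right)} = \left(-40\right) 58 \frac{6}{6 \cdot \frac{1}{2}} = - 2320 \frac{6}{6 \cdot \frac{1}{2}} = - 2320 \cdot \frac{6}{3} = - 2320 \cdot 6 \cdot \frac{1}{3} = \left(-2320\right) 2 = -4640$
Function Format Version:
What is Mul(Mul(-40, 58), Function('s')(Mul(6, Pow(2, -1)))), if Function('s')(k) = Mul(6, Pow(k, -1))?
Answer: -4640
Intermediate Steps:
Mul(Mul(-40, 58), Function('s')(Mul(6, Pow(2, -1)))) = Mul(Mul(-40, 58), Mul(6, Pow(Mul(6, Pow(2, -1)), -1))) = Mul(-2320, Mul(6, Pow(Mul(6, Rational(1, 2)), -1))) = Mul(-2320, Mul(6, Pow(3, -1))) = Mul(-2320, Mul(6, Rational(1, 3))) = Mul(-2320, 2) = -4640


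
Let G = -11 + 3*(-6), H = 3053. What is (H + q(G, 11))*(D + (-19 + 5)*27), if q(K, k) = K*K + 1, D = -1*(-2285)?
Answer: 7427765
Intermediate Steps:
G = -29 (G = -11 - 18 = -29)
D = 2285
q(K, k) = 1 + K² (q(K, k) = K² + 1 = 1 + K²)
(H + q(G, 11))*(D + (-19 + 5)*27) = (3053 + (1 + (-29)²))*(2285 + (-19 + 5)*27) = (3053 + (1 + 841))*(2285 - 14*27) = (3053 + 842)*(2285 - 378) = 3895*1907 = 7427765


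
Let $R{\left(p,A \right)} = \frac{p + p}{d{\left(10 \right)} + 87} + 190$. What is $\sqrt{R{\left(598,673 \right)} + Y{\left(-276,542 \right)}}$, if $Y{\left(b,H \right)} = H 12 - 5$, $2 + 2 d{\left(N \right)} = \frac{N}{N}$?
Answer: $\frac{\sqrt{200608897}}{173} \approx 81.871$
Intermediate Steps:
$d{\left(N \right)} = - \frac{1}{2}$ ($d{\left(N \right)} = -1 + \frac{N \frac{1}{N}}{2} = -1 + \frac{1}{2} \cdot 1 = -1 + \frac{1}{2} = - \frac{1}{2}$)
$R{\left(p,A \right)} = 190 + \frac{4 p}{173}$ ($R{\left(p,A \right)} = \frac{p + p}{- \frac{1}{2} + 87} + 190 = \frac{2 p}{\frac{173}{2}} + 190 = 2 p \frac{2}{173} + 190 = \frac{4 p}{173} + 190 = 190 + \frac{4 p}{173}$)
$Y{\left(b,H \right)} = -5 + 12 H$ ($Y{\left(b,H \right)} = 12 H - 5 = -5 + 12 H$)
$\sqrt{R{\left(598,673 \right)} + Y{\left(-276,542 \right)}} = \sqrt{\left(190 + \frac{4}{173} \cdot 598\right) + \left(-5 + 12 \cdot 542\right)} = \sqrt{\left(190 + \frac{2392}{173}\right) + \left(-5 + 6504\right)} = \sqrt{\frac{35262}{173} + 6499} = \sqrt{\frac{1159589}{173}} = \frac{\sqrt{200608897}}{173}$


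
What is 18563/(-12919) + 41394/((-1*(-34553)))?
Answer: -106638253/446390207 ≈ -0.23889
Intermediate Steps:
18563/(-12919) + 41394/((-1*(-34553))) = 18563*(-1/12919) + 41394/34553 = -18563/12919 + 41394*(1/34553) = -18563/12919 + 41394/34553 = -106638253/446390207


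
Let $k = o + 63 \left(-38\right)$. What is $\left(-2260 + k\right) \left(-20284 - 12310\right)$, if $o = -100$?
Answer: $154951876$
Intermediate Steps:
$k = -2494$ ($k = -100 + 63 \left(-38\right) = -100 - 2394 = -2494$)
$\left(-2260 + k\right) \left(-20284 - 12310\right) = \left(-2260 - 2494\right) \left(-20284 - 12310\right) = \left(-4754\right) \left(-32594\right) = 154951876$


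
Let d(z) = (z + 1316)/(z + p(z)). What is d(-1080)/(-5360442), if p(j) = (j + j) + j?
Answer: 59/5789277360 ≈ 1.0191e-8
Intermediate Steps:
p(j) = 3*j (p(j) = 2*j + j = 3*j)
d(z) = (1316 + z)/(4*z) (d(z) = (z + 1316)/(z + 3*z) = (1316 + z)/((4*z)) = (1316 + z)*(1/(4*z)) = (1316 + z)/(4*z))
d(-1080)/(-5360442) = ((1/4)*(1316 - 1080)/(-1080))/(-5360442) = ((1/4)*(-1/1080)*236)*(-1/5360442) = -59/1080*(-1/5360442) = 59/5789277360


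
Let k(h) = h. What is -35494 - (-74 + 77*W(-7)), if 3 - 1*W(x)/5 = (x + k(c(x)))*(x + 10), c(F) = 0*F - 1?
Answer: -45815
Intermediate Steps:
c(F) = -1 (c(F) = 0 - 1 = -1)
W(x) = 15 - 5*(-1 + x)*(10 + x) (W(x) = 15 - 5*(x - 1)*(x + 10) = 15 - 5*(-1 + x)*(10 + x))
-35494 - (-74 + 77*W(-7)) = -35494 - (-74 + 77*(65 - 45*(-7) - 5*(-7)²)) = -35494 - (-74 + 77*(65 + 315 - 5*49)) = -35494 - (-74 + 77*(65 + 315 - 245)) = -35494 - (-74 + 77*135) = -35494 - (-74 + 10395) = -35494 - 1*10321 = -35494 - 10321 = -45815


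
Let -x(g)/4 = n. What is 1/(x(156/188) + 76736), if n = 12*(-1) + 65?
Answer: 1/76524 ≈ 1.3068e-5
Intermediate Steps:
n = 53 (n = -12 + 65 = 53)
x(g) = -212 (x(g) = -4*53 = -212)
1/(x(156/188) + 76736) = 1/(-212 + 76736) = 1/76524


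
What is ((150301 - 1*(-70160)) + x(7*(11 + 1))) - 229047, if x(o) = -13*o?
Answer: -9678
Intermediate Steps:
((150301 - 1*(-70160)) + x(7*(11 + 1))) - 229047 = ((150301 - 1*(-70160)) - 91*(11 + 1)) - 229047 = ((150301 + 70160) - 91*12) - 229047 = (220461 - 13*84) - 229047 = (220461 - 1092) - 229047 = 219369 - 229047 = -9678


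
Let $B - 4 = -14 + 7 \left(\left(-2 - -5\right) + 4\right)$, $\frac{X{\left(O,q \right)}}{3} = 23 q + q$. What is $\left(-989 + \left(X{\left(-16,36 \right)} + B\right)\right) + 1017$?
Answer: $2659$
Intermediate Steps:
$X{\left(O,q \right)} = 72 q$ ($X{\left(O,q \right)} = 3 \left(23 q + q\right) = 3 \cdot 24 q = 72 q$)
$B = 39$ ($B = 4 - \left(14 - 7 \left(\left(-2 - -5\right) + 4\right)\right) = 4 - \left(14 - 7 \left(\left(-2 + 5\right) + 4\right)\right) = 4 - \left(14 - 7 \left(3 + 4\right)\right) = 4 + \left(-14 + 7 \cdot 7\right) = 4 + \left(-14 + 49\right) = 4 + 35 = 39$)
$\left(-989 + \left(X{\left(-16,36 \right)} + B\right)\right) + 1017 = \left(-989 + \left(72 \cdot 36 + 39\right)\right) + 1017 = \left(-989 + \left(2592 + 39\right)\right) + 1017 = \left(-989 + 2631\right) + 1017 = 1642 + 1017 = 2659$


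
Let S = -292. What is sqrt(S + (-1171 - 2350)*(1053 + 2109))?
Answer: 11*I*sqrt(92014) ≈ 3336.7*I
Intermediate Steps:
sqrt(S + (-1171 - 2350)*(1053 + 2109)) = sqrt(-292 + (-1171 - 2350)*(1053 + 2109)) = sqrt(-292 - 3521*3162) = sqrt(-292 - 11133402) = sqrt(-11133694) = 11*I*sqrt(92014)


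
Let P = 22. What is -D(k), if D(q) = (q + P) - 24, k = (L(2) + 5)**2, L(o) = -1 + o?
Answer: -34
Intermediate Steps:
k = 36 (k = ((-1 + 2) + 5)**2 = (1 + 5)**2 = 6**2 = 36)
D(q) = -2 + q (D(q) = (q + 22) - 24 = (22 + q) - 24 = -2 + q)
-D(k) = -(-2 + 36) = -1*34 = -34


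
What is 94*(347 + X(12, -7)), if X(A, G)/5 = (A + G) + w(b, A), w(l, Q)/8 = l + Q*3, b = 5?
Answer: 189128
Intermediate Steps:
w(l, Q) = 8*l + 24*Q (w(l, Q) = 8*(l + Q*3) = 8*(l + 3*Q) = 8*l + 24*Q)
X(A, G) = 200 + 5*G + 125*A (X(A, G) = 5*((A + G) + (8*5 + 24*A)) = 5*((A + G) + (40 + 24*A)) = 5*(40 + G + 25*A) = 200 + 5*G + 125*A)
94*(347 + X(12, -7)) = 94*(347 + (200 + 5*(-7) + 125*12)) = 94*(347 + (200 - 35 + 1500)) = 94*(347 + 1665) = 94*2012 = 189128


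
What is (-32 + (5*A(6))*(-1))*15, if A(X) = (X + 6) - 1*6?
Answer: -930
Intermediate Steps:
A(X) = X (A(X) = (6 + X) - 6 = X)
(-32 + (5*A(6))*(-1))*15 = (-32 + (5*6)*(-1))*15 = (-32 + 30*(-1))*15 = (-32 - 30)*15 = -62*15 = -930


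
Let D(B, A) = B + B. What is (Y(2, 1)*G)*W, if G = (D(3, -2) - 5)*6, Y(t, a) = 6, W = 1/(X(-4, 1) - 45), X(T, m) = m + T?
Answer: -¾ ≈ -0.75000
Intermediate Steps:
D(B, A) = 2*B
X(T, m) = T + m
W = -1/48 (W = 1/((-4 + 1) - 45) = 1/(-3 - 45) = 1/(-48) = -1/48 ≈ -0.020833)
G = 6 (G = (2*3 - 5)*6 = (6 - 5)*6 = 1*6 = 6)
(Y(2, 1)*G)*W = (6*6)*(-1/48) = 36*(-1/48) = -¾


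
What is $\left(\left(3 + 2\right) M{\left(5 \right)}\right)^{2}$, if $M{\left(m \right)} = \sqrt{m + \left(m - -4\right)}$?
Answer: $350$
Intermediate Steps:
$M{\left(m \right)} = \sqrt{4 + 2 m}$ ($M{\left(m \right)} = \sqrt{m + \left(m + 4\right)} = \sqrt{m + \left(4 + m\right)} = \sqrt{4 + 2 m}$)
$\left(\left(3 + 2\right) M{\left(5 \right)}\right)^{2} = \left(\left(3 + 2\right) \sqrt{4 + 2 \cdot 5}\right)^{2} = \left(5 \sqrt{4 + 10}\right)^{2} = \left(5 \sqrt{14}\right)^{2} = 350$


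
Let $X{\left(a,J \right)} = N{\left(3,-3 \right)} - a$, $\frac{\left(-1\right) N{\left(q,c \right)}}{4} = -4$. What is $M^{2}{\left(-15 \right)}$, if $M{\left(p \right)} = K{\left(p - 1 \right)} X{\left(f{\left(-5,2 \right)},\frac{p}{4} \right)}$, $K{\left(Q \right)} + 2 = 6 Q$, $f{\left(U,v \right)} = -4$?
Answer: $3841600$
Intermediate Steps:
$K{\left(Q \right)} = -2 + 6 Q$
$N{\left(q,c \right)} = 16$ ($N{\left(q,c \right)} = \left(-4\right) \left(-4\right) = 16$)
$X{\left(a,J \right)} = 16 - a$
$M{\left(p \right)} = -160 + 120 p$ ($M{\left(p \right)} = \left(-2 + 6 \left(p - 1\right)\right) \left(16 - -4\right) = \left(-2 + 6 \left(p - 1\right)\right) \left(16 + 4\right) = \left(-2 + 6 \left(-1 + p\right)\right) 20 = \left(-2 + \left(-6 + 6 p\right)\right) 20 = \left(-8 + 6 p\right) 20 = -160 + 120 p$)
$M^{2}{\left(-15 \right)} = \left(-160 + 120 \left(-15\right)\right)^{2} = \left(-160 - 1800\right)^{2} = \left(-1960\right)^{2} = 3841600$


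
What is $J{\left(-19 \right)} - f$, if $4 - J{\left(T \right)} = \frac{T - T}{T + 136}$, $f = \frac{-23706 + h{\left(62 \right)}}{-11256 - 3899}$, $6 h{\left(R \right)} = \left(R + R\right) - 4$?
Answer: $\frac{36934}{15155} \approx 2.4371$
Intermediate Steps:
$h{\left(R \right)} = - \frac{2}{3} + \frac{R}{3}$ ($h{\left(R \right)} = \frac{\left(R + R\right) - 4}{6} = \frac{2 R - 4}{6} = \frac{-4 + 2 R}{6} = - \frac{2}{3} + \frac{R}{3}$)
$f = \frac{23686}{15155}$ ($f = \frac{-23706 + \left(- \frac{2}{3} + \frac{1}{3} \cdot 62\right)}{-11256 - 3899} = \frac{-23706 + \left(- \frac{2}{3} + \frac{62}{3}\right)}{-15155} = \left(-23706 + 20\right) \left(- \frac{1}{15155}\right) = \left(-23686\right) \left(- \frac{1}{15155}\right) = \frac{23686}{15155} \approx 1.5629$)
$J{\left(T \right)} = 4$ ($J{\left(T \right)} = 4 - \frac{T - T}{T + 136} = 4 - \frac{0}{136 + T} = 4 - 0 = 4 + 0 = 4$)
$J{\left(-19 \right)} - f = 4 - \frac{23686}{15155} = \frac{36934}{15155}$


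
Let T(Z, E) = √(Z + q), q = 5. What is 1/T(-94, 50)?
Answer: -I*√89/89 ≈ -0.106*I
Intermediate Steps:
T(Z, E) = √(5 + Z) (T(Z, E) = √(Z + 5) = √(5 + Z))
1/T(-94, 50) = 1/(√(5 - 94)) = 1/(√(-89)) = 1/(I*√89) = -I*√89/89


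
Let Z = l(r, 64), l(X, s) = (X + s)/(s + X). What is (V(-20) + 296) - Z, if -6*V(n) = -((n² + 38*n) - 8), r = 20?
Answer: 701/3 ≈ 233.67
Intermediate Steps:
V(n) = -4/3 + n²/6 + 19*n/3 (V(n) = -(-1)*((n² + 38*n) - 8)/6 = -(-1)*(-8 + n² + 38*n)/6 = -(8 - n² - 38*n)/6 = -4/3 + n²/6 + 19*n/3)
l(X, s) = 1 (l(X, s) = (X + s)/(X + s) = 1)
Z = 1
(V(-20) + 296) - Z = ((-4/3 + (⅙)*(-20)² + (19/3)*(-20)) + 296) - 1*1 = ((-4/3 + (⅙)*400 - 380/3) + 296) - 1 = ((-4/3 + 200/3 - 380/3) + 296) - 1 = (-184/3 + 296) - 1 = 704/3 - 1 = 701/3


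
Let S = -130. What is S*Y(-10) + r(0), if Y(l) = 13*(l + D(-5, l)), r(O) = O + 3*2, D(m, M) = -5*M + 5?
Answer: -76044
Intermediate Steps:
D(m, M) = 5 - 5*M
r(O) = 6 + O (r(O) = O + 6 = 6 + O)
Y(l) = 65 - 52*l (Y(l) = 13*(l + (5 - 5*l)) = 13*(5 - 4*l) = 65 - 52*l)
S*Y(-10) + r(0) = -130*(65 - 52*(-10)) + (6 + 0) = -130*(65 + 520) + 6 = -130*585 + 6 = -76050 + 6 = -76044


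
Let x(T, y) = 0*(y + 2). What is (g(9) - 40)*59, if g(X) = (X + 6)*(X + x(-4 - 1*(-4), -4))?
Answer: 5605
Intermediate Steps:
x(T, y) = 0 (x(T, y) = 0*(2 + y) = 0)
g(X) = X*(6 + X) (g(X) = (X + 6)*(X + 0) = (6 + X)*X = X*(6 + X))
(g(9) - 40)*59 = (9*(6 + 9) - 40)*59 = (9*15 - 40)*59 = (135 - 40)*59 = 95*59 = 5605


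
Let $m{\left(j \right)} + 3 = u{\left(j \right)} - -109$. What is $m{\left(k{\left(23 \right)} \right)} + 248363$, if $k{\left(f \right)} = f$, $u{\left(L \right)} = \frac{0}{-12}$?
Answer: $248469$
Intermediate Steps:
$u{\left(L \right)} = 0$ ($u{\left(L \right)} = 0 \left(- \frac{1}{12}\right) = 0$)
$m{\left(j \right)} = 106$ ($m{\left(j \right)} = -3 + \left(0 - -109\right) = -3 + \left(0 + 109\right) = -3 + 109 = 106$)
$m{\left(k{\left(23 \right)} \right)} + 248363 = 106 + 248363 = 248469$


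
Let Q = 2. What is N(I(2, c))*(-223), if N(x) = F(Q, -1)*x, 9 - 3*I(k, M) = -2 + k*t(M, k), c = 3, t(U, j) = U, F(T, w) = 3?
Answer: -1115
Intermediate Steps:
I(k, M) = 11/3 - M*k/3 (I(k, M) = 3 - (-2 + k*M)/3 = 3 - (-2 + M*k)/3 = 3 + (⅔ - M*k/3) = 11/3 - M*k/3)
N(x) = 3*x
N(I(2, c))*(-223) = (3*(11/3 - ⅓*3*2))*(-223) = (3*(11/3 - 2))*(-223) = (3*(5/3))*(-223) = 5*(-223) = -1115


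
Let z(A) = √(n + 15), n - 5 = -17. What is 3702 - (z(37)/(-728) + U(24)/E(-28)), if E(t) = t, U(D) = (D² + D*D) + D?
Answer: 3744 + √3/728 ≈ 3744.0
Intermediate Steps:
n = -12 (n = 5 - 17 = -12)
U(D) = D + 2*D² (U(D) = (D² + D²) + D = 2*D² + D = D + 2*D²)
z(A) = √3 (z(A) = √(-12 + 15) = √3)
3702 - (z(37)/(-728) + U(24)/E(-28)) = 3702 - (√3/(-728) + (24*(1 + 2*24))/(-28)) = 3702 - (√3*(-1/728) + (24*(1 + 48))*(-1/28)) = 3702 - (-√3/728 + (24*49)*(-1/28)) = 3702 - (-√3/728 + 1176*(-1/28)) = 3702 - (-√3/728 - 42) = 3702 - (-42 - √3/728) = 3702 + (42 + √3/728) = 3744 + √3/728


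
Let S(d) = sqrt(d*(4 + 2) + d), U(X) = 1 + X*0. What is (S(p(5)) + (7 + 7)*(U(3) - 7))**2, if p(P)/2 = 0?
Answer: 7056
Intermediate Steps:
p(P) = 0 (p(P) = 2*0 = 0)
U(X) = 1 (U(X) = 1 + 0 = 1)
S(d) = sqrt(7)*sqrt(d) (S(d) = sqrt(d*6 + d) = sqrt(6*d + d) = sqrt(7*d) = sqrt(7)*sqrt(d))
(S(p(5)) + (7 + 7)*(U(3) - 7))**2 = (sqrt(7)*sqrt(0) + (7 + 7)*(1 - 7))**2 = (sqrt(7)*0 + 14*(-6))**2 = (0 - 84)**2 = (-84)**2 = 7056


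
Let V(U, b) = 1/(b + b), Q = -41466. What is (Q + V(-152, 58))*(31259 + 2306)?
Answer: -161449496075/116 ≈ -1.3918e+9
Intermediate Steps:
V(U, b) = 1/(2*b)
(Q + V(-152, 58))*(31259 + 2306) = (-41466 + (½)/58)*(31259 + 2306) = (-41466 + (½)*(1/58))*33565 = (-41466 + 1/116)*33565 = -4810055/116*33565 = -161449496075/116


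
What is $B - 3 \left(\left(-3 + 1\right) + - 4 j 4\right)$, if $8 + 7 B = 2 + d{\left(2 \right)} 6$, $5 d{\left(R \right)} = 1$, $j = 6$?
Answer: $\frac{10266}{35} \approx 293.31$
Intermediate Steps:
$d{\left(R \right)} = \frac{1}{5}$ ($d{\left(R \right)} = \frac{1}{5} \cdot 1 = \frac{1}{5}$)
$B = - \frac{24}{35}$ ($B = - \frac{8}{7} + \frac{2 + \frac{1}{5} \cdot 6}{7} = - \frac{8}{7} + \frac{2 + \frac{6}{5}}{7} = - \frac{8}{7} + \frac{1}{7} \cdot \frac{16}{5} = - \frac{8}{7} + \frac{16}{35} = - \frac{24}{35} \approx -0.68571$)
$B - 3 \left(\left(-3 + 1\right) + - 4 j 4\right) = - \frac{24}{35} - 3 \left(\left(-3 + 1\right) + \left(-4\right) 6 \cdot 4\right) = - \frac{24}{35} - 3 \left(-2 - 96\right) = - \frac{24}{35} - -294 = - \frac{24}{35} + 294 = \frac{10266}{35}$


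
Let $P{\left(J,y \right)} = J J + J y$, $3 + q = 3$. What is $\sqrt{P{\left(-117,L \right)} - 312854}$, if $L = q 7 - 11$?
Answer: $i \sqrt{297878} \approx 545.78 i$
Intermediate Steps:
$q = 0$ ($q = -3 + 3 = 0$)
$L = -11$ ($L = 0 \cdot 7 - 11 = 0 - 11 = -11$)
$P{\left(J,y \right)} = J^{2} + J y$
$\sqrt{P{\left(-117,L \right)} - 312854} = \sqrt{- 117 \left(-117 - 11\right) - 312854} = \sqrt{\left(-117\right) \left(-128\right) - 312854} = \sqrt{14976 - 312854} = \sqrt{-297878} = i \sqrt{297878}$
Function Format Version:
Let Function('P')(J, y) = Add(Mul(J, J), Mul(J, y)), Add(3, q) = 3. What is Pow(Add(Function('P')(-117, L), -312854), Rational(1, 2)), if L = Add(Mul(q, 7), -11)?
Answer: Mul(I, Pow(297878, Rational(1, 2))) ≈ Mul(545.78, I)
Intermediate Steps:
q = 0 (q = Add(-3, 3) = 0)
L = -11 (L = Add(Mul(0, 7), -11) = Add(0, -11) = -11)
Function('P')(J, y) = Add(Pow(J, 2), Mul(J, y))
Pow(Add(Function('P')(-117, L), -312854), Rational(1, 2)) = Pow(Add(Mul(-117, Add(-117, -11)), -312854), Rational(1, 2)) = Pow(Add(Mul(-117, -128), -312854), Rational(1, 2)) = Pow(Add(14976, -312854), Rational(1, 2)) = Pow(-297878, Rational(1, 2)) = Mul(I, Pow(297878, Rational(1, 2)))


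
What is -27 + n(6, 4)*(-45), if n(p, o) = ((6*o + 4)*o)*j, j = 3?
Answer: -15147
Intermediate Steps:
n(p, o) = 3*o*(4 + 6*o) (n(p, o) = ((6*o + 4)*o)*3 = ((4 + 6*o)*o)*3 = (o*(4 + 6*o))*3 = 3*o*(4 + 6*o))
-27 + n(6, 4)*(-45) = -27 + (6*4*(2 + 3*4))*(-45) = -27 + (6*4*(2 + 12))*(-45) = -27 + (6*4*14)*(-45) = -27 + 336*(-45) = -27 - 15120 = -15147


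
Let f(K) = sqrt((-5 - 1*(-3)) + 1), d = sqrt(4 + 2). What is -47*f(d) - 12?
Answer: -12 - 47*I ≈ -12.0 - 47.0*I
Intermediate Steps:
d = sqrt(6) ≈ 2.4495
f(K) = I (f(K) = sqrt((-5 + 3) + 1) = sqrt(-2 + 1) = sqrt(-1) = I)
-47*f(d) - 12 = -47*I - 12 = -12 - 47*I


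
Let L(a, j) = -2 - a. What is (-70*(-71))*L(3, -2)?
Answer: -24850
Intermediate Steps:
(-70*(-71))*L(3, -2) = (-70*(-71))*(-2 - 1*3) = 4970*(-2 - 3) = 4970*(-5) = -24850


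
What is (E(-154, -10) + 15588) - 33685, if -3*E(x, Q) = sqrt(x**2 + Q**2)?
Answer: -18097 - 2*sqrt(5954)/3 ≈ -18148.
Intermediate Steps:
E(x, Q) = -sqrt(Q**2 + x**2)/3 (E(x, Q) = -sqrt(x**2 + Q**2)/3 = -sqrt(Q**2 + x**2)/3)
(E(-154, -10) + 15588) - 33685 = (-sqrt((-10)**2 + (-154)**2)/3 + 15588) - 33685 = (-sqrt(100 + 23716)/3 + 15588) - 33685 = (-2*sqrt(5954)/3 + 15588) - 33685 = (15588 - 2*sqrt(5954)/3) - 33685 = -18097 - 2*sqrt(5954)/3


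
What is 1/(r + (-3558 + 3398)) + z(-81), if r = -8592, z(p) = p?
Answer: -708913/8752 ≈ -81.000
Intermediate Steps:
1/(r + (-3558 + 3398)) + z(-81) = 1/(-8592 + (-3558 + 3398)) - 81 = 1/(-8592 - 160) - 81 = 1/(-8752) - 81 = -1/8752 - 81 = -708913/8752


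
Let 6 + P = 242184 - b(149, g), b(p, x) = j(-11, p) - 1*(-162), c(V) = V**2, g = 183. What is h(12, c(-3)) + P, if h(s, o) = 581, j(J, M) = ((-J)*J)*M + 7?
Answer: 260619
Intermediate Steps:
j(J, M) = 7 - M*J**2 (j(J, M) = (-J**2)*M + 7 = -M*J**2 + 7 = 7 - M*J**2)
b(p, x) = 169 - 121*p (b(p, x) = (7 - 1*p*(-11)**2) - 1*(-162) = (7 - 1*p*121) + 162 = (7 - 121*p) + 162 = 169 - 121*p)
P = 260038 (P = -6 + (242184 - (169 - 121*149)) = -6 + (242184 - (169 - 18029)) = -6 + (242184 - 1*(-17860)) = -6 + (242184 + 17860) = -6 + 260044 = 260038)
h(12, c(-3)) + P = 581 + 260038 = 260619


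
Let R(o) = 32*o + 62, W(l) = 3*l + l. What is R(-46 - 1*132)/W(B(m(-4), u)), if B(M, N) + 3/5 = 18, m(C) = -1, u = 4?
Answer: -4695/58 ≈ -80.948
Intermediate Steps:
B(M, N) = 87/5 (B(M, N) = -⅗ + 18 = 87/5)
W(l) = 4*l
R(o) = 62 + 32*o
R(-46 - 1*132)/W(B(m(-4), u)) = (62 + 32*(-46 - 1*132))/((4*(87/5))) = (62 + 32*(-46 - 132))/(348/5) = (62 + 32*(-178))*(5/348) = (62 - 5696)*(5/348) = -5634*5/348 = -4695/58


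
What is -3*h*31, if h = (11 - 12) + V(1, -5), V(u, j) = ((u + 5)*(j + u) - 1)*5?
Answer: 11718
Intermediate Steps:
V(u, j) = -5 + 5*(5 + u)*(j + u) (V(u, j) = ((5 + u)*(j + u) - 1)*5 = (-1 + (5 + u)*(j + u))*5 = -5 + 5*(5 + u)*(j + u))
h = -126 (h = (11 - 12) + (-5 + 5*1² + 25*(-5) + 25*1 + 5*(-5)*1) = -1 + (-5 + 5*1 - 125 + 25 - 25) = -1 + (-5 + 5 - 125 + 25 - 25) = -1 - 125 = -126)
-3*h*31 = -3*(-126)*31 = 378*31 = 11718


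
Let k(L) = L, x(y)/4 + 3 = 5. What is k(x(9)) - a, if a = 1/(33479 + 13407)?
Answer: 375087/46886 ≈ 8.0000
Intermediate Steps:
x(y) = 8 (x(y) = -12 + 4*5 = -12 + 20 = 8)
a = 1/46886 ≈ 2.1328e-5
k(x(9)) - a = 8 - 1*1/46886 = 8 - 1/46886 = 375087/46886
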